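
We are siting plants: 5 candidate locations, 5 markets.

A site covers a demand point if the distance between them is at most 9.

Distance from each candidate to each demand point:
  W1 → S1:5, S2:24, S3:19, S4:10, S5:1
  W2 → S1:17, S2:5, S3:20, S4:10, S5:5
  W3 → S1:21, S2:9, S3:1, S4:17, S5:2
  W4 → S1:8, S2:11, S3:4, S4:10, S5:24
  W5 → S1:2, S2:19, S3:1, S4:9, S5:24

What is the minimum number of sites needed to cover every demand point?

Coverage sets (demand points within 9 of each site):
  W1: {S1, S5}
  W2: {S2, S5}
  W3: {S2, S3, S5}
  W4: {S1, S3}
  W5: {S1, S3, S4}
No single site covers all 5 demand points.
But {W2, W5} covers everything, so the minimum is 2.

2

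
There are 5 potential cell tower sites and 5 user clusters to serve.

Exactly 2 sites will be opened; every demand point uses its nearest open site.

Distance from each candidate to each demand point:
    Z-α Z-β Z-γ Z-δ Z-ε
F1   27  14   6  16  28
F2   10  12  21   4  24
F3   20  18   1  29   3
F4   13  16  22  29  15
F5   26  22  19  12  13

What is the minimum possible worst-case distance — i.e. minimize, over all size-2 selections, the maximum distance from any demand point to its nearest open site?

12

Open {F2, F3}.
  Farthest demand point is Z-β at distance 12 (to F2); all others are ≤ 12.
With {F1, F4} the worst case is 16.
With {F2, F5} the worst case is 19.
No size-2 selection achieves below 12.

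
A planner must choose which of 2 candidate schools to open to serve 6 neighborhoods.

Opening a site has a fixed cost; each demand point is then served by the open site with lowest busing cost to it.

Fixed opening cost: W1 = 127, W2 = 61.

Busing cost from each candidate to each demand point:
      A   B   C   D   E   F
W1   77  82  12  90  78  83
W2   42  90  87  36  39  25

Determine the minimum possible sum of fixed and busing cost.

Open {W2}: assign each demand point to its cheapest open site.
  A→W2 42, B→W2 90, C→W2 87, D→W2 36, E→W2 39, F→W2 25
  busing cost 319, fixed 61 → total 380.
Compare {W1, W2}: busing cost 236 + fixed 188 = 424.
Compare {W1}: busing cost 422 + fixed 127 = 549.

380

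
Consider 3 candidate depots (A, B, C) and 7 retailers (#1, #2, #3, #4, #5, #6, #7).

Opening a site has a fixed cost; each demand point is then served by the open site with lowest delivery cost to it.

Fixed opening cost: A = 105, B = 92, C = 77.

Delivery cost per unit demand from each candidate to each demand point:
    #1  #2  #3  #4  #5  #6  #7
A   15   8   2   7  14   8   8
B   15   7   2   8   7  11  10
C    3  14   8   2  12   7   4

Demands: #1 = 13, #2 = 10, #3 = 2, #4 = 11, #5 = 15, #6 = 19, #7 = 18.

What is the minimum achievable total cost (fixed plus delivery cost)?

Open {B, C}: assign each demand point to its cheapest open site.
  #1→C 13×3=39, #2→B 10×7=70, #3→B 2×2=4, #4→C 11×2=22, #5→B 15×7=105, #6→C 19×7=133, #7→C 18×4=72
  delivery cost 445, fixed 169 → total 614.
Compare {C}: delivery cost 602 + fixed 77 = 679.
Compare {A, C}: delivery cost 530 + fixed 182 = 712.
Compare {A, B, C}: delivery cost 445 + fixed 274 = 719.
All other subsets cost ≥ 679. Minimum total cost: 614.

614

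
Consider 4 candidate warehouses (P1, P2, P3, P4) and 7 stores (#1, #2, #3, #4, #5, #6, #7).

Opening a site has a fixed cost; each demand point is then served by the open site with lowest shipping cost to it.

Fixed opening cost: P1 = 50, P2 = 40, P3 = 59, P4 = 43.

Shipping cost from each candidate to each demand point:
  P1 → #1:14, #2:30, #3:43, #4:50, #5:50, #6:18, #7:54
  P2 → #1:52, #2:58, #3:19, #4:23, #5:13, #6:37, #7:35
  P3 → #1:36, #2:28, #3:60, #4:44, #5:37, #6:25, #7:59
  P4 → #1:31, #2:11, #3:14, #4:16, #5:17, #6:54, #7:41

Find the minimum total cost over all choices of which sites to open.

224

Open {P1, P4}: assign each demand point to its cheapest open site.
  #1→P1 14, #2→P4 11, #3→P4 14, #4→P4 16, #5→P4 17, #6→P1 18, #7→P4 41
  shipping cost 131, fixed 93 → total 224.
Compare {P4}: shipping cost 184 + fixed 43 = 227.
Compare {P2, P4}: shipping cost 157 + fixed 83 = 240.
Compare {P1, P2}: shipping cost 152 + fixed 90 = 242.
All other subsets cost ≥ 227. Minimum total cost: 224.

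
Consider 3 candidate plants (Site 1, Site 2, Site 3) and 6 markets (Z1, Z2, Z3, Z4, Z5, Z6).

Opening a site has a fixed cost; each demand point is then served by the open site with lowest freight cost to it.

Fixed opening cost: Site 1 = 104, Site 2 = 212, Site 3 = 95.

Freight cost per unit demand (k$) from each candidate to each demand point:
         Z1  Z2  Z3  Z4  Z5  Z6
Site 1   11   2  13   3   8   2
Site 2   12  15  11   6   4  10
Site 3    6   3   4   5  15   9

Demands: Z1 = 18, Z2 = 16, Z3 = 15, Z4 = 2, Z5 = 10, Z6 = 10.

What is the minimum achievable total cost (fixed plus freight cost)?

Open {Site 1, Site 3}: assign each demand point to its cheapest open site.
  Z1→Site 3 18×6=108, Z2→Site 1 16×2=32, Z3→Site 3 15×4=60, Z4→Site 1 2×3=6, Z5→Site 1 10×8=80, Z6→Site 1 10×2=20
  freight cost 306, fixed 199 → total 505.
Compare {Site 3}: freight cost 466 + fixed 95 = 561.
Compare {Site 1}: freight cost 531 + fixed 104 = 635.
Compare {Site 2, Site 3}: freight cost 356 + fixed 307 = 663.
All other subsets cost ≥ 561. Minimum total cost: 505.

505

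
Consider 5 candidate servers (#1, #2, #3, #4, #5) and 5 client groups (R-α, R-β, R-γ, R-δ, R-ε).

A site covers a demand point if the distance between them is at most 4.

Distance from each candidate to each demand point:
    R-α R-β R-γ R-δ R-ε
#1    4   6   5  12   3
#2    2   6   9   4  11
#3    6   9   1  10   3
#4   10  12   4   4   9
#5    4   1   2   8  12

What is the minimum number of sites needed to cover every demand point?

3

Coverage sets (demand points within 4 of each site):
  #1: {R-α, R-ε}
  #2: {R-α, R-δ}
  #3: {R-γ, R-ε}
  #4: {R-γ, R-δ}
  #5: {R-α, R-β, R-γ}
No 2 sites suffice: every size-2 union leaves at least one demand point uncovered.
But {#1, #2, #5} covers everything, so the minimum is 3.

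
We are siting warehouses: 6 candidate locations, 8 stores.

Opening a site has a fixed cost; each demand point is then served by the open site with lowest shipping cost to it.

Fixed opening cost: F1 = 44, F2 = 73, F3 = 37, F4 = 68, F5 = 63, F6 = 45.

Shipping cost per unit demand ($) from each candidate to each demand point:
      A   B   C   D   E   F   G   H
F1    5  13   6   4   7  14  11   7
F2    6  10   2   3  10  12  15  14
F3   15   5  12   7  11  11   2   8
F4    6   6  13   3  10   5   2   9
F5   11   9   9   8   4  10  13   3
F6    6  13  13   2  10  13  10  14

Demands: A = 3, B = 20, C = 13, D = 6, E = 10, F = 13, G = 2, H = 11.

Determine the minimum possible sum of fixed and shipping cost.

Open {F2, F4, F5}: assign each demand point to its cheapest open site.
  A→F2 3×6=18, B→F4 20×6=120, C→F2 13×2=26, D→F2 6×3=18, E→F5 10×4=40, F→F4 13×5=65, G→F4 2×2=4, H→F5 11×3=33
  shipping cost 324, fixed 204 → total 528.
Compare {F2, F3, F5}: shipping cost 369 + fixed 173 = 542.
Compare {F2, F3, F4, F5}: shipping cost 304 + fixed 241 = 545.
Compare {F4, F5}: shipping cost 415 + fixed 131 = 546.
All other subsets cost ≥ 542. Minimum total cost: 528.

528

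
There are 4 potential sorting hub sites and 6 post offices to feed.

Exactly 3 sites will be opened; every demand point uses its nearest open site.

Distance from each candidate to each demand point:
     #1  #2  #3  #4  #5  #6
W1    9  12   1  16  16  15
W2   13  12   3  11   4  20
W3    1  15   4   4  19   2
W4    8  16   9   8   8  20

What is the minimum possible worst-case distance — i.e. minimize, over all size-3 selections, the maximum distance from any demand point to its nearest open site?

12

Open {W1, W2, W3}.
  Farthest demand point is #2 at distance 12 (to W1); all others are ≤ 12.
With {W1, W3, W4} the worst case is 12.
With {W2, W3, W4} the worst case is 12.
No size-3 selection achieves below 12.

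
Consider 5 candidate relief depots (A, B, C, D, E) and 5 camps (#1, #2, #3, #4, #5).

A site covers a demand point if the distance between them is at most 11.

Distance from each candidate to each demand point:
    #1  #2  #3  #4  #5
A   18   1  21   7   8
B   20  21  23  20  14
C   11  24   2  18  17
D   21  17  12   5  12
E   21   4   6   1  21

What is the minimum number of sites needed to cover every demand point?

Coverage sets (demand points within 11 of each site):
  A: {#2, #4, #5}
  B: {}
  C: {#1, #3}
  D: {#4}
  E: {#2, #3, #4}
No single site covers all 5 demand points.
But {A, C} covers everything, so the minimum is 2.

2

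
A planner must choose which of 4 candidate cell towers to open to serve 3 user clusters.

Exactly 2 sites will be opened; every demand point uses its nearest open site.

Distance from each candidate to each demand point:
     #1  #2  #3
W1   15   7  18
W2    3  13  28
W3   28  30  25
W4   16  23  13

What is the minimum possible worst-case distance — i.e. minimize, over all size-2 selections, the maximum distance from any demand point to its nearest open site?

13

Open {W2, W4}.
  Farthest demand point is #2 at distance 13 (to W2); all others are ≤ 13.
With {W1, W4} the worst case is 15.
With {W1, W2} the worst case is 18.
No size-2 selection achieves below 13.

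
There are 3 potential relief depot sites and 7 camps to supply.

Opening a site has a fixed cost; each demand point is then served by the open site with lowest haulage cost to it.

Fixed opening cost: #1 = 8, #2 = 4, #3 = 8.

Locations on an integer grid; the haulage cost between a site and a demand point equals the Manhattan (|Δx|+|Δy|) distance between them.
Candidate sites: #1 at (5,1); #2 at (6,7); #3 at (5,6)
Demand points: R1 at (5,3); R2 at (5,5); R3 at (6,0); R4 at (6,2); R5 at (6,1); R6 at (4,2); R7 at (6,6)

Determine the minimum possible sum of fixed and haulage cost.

Open {#1, #2}: assign each demand point to its cheapest open site.
  R1→#1 2, R2→#2 3, R3→#1 2, R4→#1 2, R5→#1 1, R6→#1 2, R7→#2 1
  haulage cost 13, fixed 12 → total 25.
Compare {#1}: haulage cost 19 + fixed 8 = 27.
Compare {#1, #3}: haulage cost 11 + fixed 16 = 27.
Compare {#1, #2, #3}: haulage cost 11 + fixed 20 = 31.
All other subsets cost ≥ 27. Minimum total cost: 25.

25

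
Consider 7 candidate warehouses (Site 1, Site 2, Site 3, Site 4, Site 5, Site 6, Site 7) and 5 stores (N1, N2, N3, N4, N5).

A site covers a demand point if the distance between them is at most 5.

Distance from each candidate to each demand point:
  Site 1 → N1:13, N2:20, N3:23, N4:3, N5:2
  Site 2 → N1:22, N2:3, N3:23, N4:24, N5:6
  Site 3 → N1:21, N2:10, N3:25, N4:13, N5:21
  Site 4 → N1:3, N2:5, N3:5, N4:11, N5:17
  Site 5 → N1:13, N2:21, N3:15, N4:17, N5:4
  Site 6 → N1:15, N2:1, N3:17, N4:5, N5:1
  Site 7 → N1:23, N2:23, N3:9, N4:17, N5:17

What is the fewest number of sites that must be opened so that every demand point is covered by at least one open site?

2

Coverage sets (demand points within 5 of each site):
  Site 1: {N4, N5}
  Site 2: {N2}
  Site 3: {}
  Site 4: {N1, N2, N3}
  Site 5: {N5}
  Site 6: {N2, N4, N5}
  Site 7: {}
No single site covers all 5 demand points.
But {Site 1, Site 4} covers everything, so the minimum is 2.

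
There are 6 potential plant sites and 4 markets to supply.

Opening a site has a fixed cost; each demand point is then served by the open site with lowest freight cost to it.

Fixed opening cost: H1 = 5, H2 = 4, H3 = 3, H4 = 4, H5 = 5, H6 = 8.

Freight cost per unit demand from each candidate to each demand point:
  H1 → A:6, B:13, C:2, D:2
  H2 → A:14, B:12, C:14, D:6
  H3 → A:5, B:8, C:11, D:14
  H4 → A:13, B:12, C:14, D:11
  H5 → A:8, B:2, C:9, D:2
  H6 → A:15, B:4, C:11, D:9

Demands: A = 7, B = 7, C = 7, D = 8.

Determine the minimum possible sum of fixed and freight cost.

92

Open {H1, H3, H5}: assign each demand point to its cheapest open site.
  A→H3 7×5=35, B→H5 7×2=14, C→H1 7×2=14, D→H1 8×2=16
  freight cost 79, fixed 13 → total 92.
Compare {H1, H5}: freight cost 86 + fixed 10 = 96.
Compare {H1, H2, H3, H5}: freight cost 79 + fixed 17 = 96.
Compare {H1, H3, H4, H5}: freight cost 79 + fixed 17 = 96.
All other subsets cost ≥ 96. Minimum total cost: 92.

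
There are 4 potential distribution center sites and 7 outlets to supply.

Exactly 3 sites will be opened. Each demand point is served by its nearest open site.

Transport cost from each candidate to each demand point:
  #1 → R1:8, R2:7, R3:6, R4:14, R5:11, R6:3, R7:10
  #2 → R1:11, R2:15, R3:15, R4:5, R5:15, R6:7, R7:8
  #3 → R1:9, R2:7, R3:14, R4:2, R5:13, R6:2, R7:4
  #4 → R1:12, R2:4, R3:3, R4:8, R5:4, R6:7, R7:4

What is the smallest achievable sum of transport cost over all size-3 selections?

Open {#1, #3, #4}.
  R1→#1 8, R2→#4 4, R3→#4 3, R4→#3 2, R5→#4 4, R6→#3 2, R7→#3 4  ⇒ total 27.
Compare {#2, #3, #4}: total 28.
Compare {#1, #2, #4}: total 31.
No size-3 selection does better; minimum is 27.

27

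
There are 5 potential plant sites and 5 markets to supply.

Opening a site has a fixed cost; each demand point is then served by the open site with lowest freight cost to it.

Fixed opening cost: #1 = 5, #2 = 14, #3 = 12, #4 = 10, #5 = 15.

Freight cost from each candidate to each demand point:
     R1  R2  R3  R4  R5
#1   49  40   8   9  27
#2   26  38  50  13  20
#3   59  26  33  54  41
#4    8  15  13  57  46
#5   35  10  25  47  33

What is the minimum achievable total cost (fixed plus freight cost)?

Open {#1, #4}: assign each demand point to its cheapest open site.
  R1→#4 8, R2→#4 15, R3→#1 8, R4→#1 9, R5→#1 27
  freight cost 67, fixed 15 → total 82.
Compare {#1, #2, #4}: freight cost 60 + fixed 29 = 89.
Compare {#1, #4, #5}: freight cost 62 + fixed 30 = 92.
Compare {#2, #4}: freight cost 69 + fixed 24 = 93.
All other subsets cost ≥ 89. Minimum total cost: 82.

82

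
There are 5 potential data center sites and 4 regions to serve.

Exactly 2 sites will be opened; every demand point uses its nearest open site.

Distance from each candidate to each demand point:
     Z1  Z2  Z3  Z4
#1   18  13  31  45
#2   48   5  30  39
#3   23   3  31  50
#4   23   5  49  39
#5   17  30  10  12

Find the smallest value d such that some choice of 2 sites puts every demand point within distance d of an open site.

Open {#1, #5}.
  Farthest demand point is Z1 at distance 17 (to #5); all others are ≤ 17.
With {#2, #5} the worst case is 17.
With {#3, #5} the worst case is 17.
No size-2 selection achieves below 17.

17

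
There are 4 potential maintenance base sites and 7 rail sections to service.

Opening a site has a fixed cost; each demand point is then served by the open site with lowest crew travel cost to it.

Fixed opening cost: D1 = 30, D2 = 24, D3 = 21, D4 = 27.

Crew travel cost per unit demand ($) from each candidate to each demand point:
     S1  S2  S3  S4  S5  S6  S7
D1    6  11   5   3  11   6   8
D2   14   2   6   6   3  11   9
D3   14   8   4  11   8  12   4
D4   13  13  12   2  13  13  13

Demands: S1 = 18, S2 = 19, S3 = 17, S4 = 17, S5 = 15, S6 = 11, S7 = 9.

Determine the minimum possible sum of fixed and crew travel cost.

487

Open {D1, D2, D3}: assign each demand point to its cheapest open site.
  S1→D1 18×6=108, S2→D2 19×2=38, S3→D3 17×4=68, S4→D1 17×3=51, S5→D2 15×3=45, S6→D1 11×6=66, S7→D3 9×4=36
  crew travel cost 412, fixed 75 → total 487.
Compare {D1, D2, D3, D4}: crew travel cost 395 + fixed 102 = 497.
Compare {D1, D2}: crew travel cost 465 + fixed 54 = 519.
Compare {D1, D2, D4}: crew travel cost 448 + fixed 81 = 529.
All other subsets cost ≥ 497. Minimum total cost: 487.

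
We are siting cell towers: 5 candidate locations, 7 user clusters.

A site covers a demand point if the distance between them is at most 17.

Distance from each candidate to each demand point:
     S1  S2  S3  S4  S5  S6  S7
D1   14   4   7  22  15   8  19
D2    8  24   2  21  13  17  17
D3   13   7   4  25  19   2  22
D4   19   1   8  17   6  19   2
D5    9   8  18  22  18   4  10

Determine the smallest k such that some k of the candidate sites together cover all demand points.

2

Coverage sets (demand points within 17 of each site):
  D1: {S1, S2, S3, S5, S6}
  D2: {S1, S3, S5, S6, S7}
  D3: {S1, S2, S3, S6}
  D4: {S2, S3, S4, S5, S7}
  D5: {S1, S2, S6, S7}
No single site covers all 7 demand points.
But {D1, D4} covers everything, so the minimum is 2.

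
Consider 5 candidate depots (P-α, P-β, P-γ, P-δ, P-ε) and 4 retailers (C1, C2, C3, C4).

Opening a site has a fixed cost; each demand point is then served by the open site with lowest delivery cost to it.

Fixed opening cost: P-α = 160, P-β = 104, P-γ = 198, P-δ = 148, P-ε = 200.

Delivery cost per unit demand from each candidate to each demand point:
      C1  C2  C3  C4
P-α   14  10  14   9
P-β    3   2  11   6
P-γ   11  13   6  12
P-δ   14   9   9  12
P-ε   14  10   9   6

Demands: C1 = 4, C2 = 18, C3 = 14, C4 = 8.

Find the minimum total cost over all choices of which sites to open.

Open {P-β}: assign each demand point to its cheapest open site.
  C1→P-β 4×3=12, C2→P-β 18×2=36, C3→P-β 14×11=154, C4→P-β 8×6=48
  delivery cost 250, fixed 104 → total 354.
Compare {P-β, P-δ}: delivery cost 222 + fixed 252 = 474.
Compare {P-β, P-γ}: delivery cost 180 + fixed 302 = 482.
Compare {P-α, P-β}: delivery cost 250 + fixed 264 = 514.
All other subsets cost ≥ 474. Minimum total cost: 354.

354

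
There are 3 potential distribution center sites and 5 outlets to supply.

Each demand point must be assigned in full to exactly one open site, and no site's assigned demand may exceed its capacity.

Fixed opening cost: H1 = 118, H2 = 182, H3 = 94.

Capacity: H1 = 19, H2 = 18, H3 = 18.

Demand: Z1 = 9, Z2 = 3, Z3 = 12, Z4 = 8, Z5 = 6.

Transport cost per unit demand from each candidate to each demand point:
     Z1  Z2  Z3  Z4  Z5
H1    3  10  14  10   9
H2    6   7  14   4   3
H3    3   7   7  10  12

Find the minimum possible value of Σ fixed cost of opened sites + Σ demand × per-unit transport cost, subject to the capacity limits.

Open {H1, H2, H3}; cheapest assignment that respects the capacities:
  H1 (cap 19, load 9): Z1 — cost 9×3 = 27
  H2 (cap 18, load 17): Z2, Z4, Z5 — cost 3×7 + 8×4 + 6×3 = 71
  H3 (cap 18, load 12): Z3 — cost 12×7 = 84
  Shipping 182, fixed 394 → total 576.
  Any other capacity-feasible assignment to {H1, H2, H3} ships for at least 182.
Total demand is 38 and no other set of sites has combined capacity ≥ 38, so {H1, H2, H3} is the only feasible choice of open sites. Minimum: 576.

576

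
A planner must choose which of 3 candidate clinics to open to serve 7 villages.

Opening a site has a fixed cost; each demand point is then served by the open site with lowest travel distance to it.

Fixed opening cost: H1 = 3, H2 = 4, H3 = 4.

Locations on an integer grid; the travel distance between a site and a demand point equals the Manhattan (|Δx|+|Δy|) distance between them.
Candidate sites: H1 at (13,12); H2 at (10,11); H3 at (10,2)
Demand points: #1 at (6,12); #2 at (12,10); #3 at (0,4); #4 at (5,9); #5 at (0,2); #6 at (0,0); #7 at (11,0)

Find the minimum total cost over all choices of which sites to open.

60

Open {H2, H3}: assign each demand point to its cheapest open site.
  #1→H2 5, #2→H2 3, #3→H3 12, #4→H2 7, #5→H3 10, #6→H3 12, #7→H3 3
  travel distance 52, fixed 8 → total 60.
Compare {H1, H2, H3}: travel distance 52 + fixed 11 = 63.
Compare {H1, H3}: travel distance 58 + fixed 7 = 65.
Compare {H3}: travel distance 73 + fixed 4 = 77.
All other subsets cost ≥ 63. Minimum total cost: 60.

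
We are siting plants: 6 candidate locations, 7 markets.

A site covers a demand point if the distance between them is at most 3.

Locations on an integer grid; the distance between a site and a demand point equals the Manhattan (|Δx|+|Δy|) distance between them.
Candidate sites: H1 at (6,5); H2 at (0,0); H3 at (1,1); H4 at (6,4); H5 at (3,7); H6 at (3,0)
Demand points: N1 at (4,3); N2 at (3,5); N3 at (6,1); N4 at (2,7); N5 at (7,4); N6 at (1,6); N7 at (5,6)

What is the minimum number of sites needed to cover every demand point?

2

Coverage sets (demand points within 3 of each site):
  H1: {N2, N5, N7}
  H2: {}
  H3: {}
  H4: {N1, N3, N5, N7}
  H5: {N2, N4, N6, N7}
  H6: {}
No single site covers all 7 demand points.
But {H4, H5} covers everything, so the minimum is 2.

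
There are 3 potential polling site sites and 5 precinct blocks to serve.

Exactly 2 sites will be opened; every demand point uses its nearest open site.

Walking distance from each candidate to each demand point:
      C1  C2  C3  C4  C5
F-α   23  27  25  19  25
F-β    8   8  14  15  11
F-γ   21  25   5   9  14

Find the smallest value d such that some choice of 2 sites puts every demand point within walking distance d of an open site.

Open {F-β, F-γ}.
  Farthest demand point is C5 at walking distance 11 (to F-β); all others are ≤ 11.
With {F-α, F-β} the worst case is 15.
With {F-α, F-γ} the worst case is 25.
No size-2 selection achieves below 11.

11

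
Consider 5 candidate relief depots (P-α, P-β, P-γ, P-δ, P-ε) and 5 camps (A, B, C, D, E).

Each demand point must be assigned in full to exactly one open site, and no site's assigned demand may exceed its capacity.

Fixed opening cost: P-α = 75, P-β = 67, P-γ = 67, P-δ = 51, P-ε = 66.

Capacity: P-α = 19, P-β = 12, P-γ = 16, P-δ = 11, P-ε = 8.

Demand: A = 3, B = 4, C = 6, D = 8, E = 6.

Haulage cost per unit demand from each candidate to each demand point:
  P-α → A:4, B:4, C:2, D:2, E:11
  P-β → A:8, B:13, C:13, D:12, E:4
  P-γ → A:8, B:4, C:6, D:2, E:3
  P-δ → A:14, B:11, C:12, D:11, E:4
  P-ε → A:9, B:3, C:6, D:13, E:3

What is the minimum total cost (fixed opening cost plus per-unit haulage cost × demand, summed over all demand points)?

216

Open {P-α, P-γ}; cheapest assignment that respects the capacities:
  P-α (cap 19, load 17): A, C, D — cost 3×4 + 6×2 + 8×2 = 40
  P-γ (cap 16, load 10): B, E — cost 4×4 + 6×3 = 34
  Shipping 74, fixed 142 → total 216.
  Any other capacity-feasible assignment to {P-α, P-γ} ships for at least 74.
Compare {P-α, P-β}: its best feasible assignment gives total 234.
Compare {P-α, P-δ}: its best feasible assignment gives total 234.
Every other set of open sites that can feasibly serve all demand totals ≥ 234 even under its best assignment. Minimum: 216.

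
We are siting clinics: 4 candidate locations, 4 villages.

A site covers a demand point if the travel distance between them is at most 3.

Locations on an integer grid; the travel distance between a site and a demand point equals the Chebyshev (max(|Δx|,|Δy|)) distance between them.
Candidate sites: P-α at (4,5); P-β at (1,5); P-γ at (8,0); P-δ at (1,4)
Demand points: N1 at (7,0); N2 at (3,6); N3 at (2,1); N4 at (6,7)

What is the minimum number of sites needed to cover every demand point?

3

Coverage sets (demand points within 3 of each site):
  P-α: {N2, N4}
  P-β: {N2}
  P-γ: {N1}
  P-δ: {N2, N3}
No 2 sites suffice: every size-2 union leaves at least one demand point uncovered.
But {P-α, P-γ, P-δ} covers everything, so the minimum is 3.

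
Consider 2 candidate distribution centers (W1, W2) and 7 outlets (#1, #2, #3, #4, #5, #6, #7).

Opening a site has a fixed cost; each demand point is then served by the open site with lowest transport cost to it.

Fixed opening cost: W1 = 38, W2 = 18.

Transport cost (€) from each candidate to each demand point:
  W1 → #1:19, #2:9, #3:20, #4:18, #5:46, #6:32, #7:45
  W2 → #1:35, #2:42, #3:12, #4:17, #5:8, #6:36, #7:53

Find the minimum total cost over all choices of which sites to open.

Open {W1, W2}: assign each demand point to its cheapest open site.
  #1→W1 19, #2→W1 9, #3→W2 12, #4→W2 17, #5→W2 8, #6→W1 32, #7→W1 45
  transport cost 142, fixed 56 → total 198.
Compare {W2}: transport cost 203 + fixed 18 = 221.
Compare {W1}: transport cost 189 + fixed 38 = 227.

198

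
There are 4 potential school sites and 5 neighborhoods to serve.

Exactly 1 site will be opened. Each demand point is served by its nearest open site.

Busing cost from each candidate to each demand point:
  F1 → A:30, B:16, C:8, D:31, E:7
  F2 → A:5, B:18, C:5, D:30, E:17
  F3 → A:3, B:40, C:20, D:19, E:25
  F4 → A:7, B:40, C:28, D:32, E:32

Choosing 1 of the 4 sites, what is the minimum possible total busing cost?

Open {F2}.
  A→F2 5, B→F2 18, C→F2 5, D→F2 30, E→F2 17  ⇒ total 75.
Compare {F1}: total 92.
Compare {F3}: total 107.
No size-1 selection does better; minimum is 75.

75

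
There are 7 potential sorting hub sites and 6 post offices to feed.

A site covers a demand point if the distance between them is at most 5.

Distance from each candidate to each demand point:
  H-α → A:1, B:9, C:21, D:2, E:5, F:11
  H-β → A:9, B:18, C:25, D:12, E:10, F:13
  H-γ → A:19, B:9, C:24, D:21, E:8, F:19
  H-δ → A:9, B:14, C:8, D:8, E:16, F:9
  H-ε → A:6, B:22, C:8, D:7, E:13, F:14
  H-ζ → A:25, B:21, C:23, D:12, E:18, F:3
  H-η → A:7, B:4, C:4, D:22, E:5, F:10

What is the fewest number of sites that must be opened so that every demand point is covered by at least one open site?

Coverage sets (demand points within 5 of each site):
  H-α: {A, D, E}
  H-β: {}
  H-γ: {}
  H-δ: {}
  H-ε: {}
  H-ζ: {F}
  H-η: {B, C, E}
No 2 sites suffice: every size-2 union leaves at least one demand point uncovered.
But {H-α, H-ζ, H-η} covers everything, so the minimum is 3.

3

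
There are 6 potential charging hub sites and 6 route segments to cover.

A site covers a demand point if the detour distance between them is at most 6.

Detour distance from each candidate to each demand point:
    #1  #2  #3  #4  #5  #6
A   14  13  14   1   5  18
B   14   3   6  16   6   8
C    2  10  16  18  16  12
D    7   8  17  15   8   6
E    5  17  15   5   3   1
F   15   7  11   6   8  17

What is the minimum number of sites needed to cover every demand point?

Coverage sets (demand points within 6 of each site):
  A: {#4, #5}
  B: {#2, #3, #5}
  C: {#1}
  D: {#6}
  E: {#1, #4, #5, #6}
  F: {#4}
No single site covers all 6 demand points.
But {B, E} covers everything, so the minimum is 2.

2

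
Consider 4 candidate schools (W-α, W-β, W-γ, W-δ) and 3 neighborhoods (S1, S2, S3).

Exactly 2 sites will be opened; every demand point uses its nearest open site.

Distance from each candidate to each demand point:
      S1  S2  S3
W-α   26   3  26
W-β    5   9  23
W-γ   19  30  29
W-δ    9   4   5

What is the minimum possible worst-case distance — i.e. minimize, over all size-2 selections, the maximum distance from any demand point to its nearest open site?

5

Open {W-β, W-δ}.
  Farthest demand point is S1 at distance 5 (to W-β); all others are ≤ 5.
With {W-α, W-δ} the worst case is 9.
With {W-γ, W-δ} the worst case is 9.
No size-2 selection achieves below 5.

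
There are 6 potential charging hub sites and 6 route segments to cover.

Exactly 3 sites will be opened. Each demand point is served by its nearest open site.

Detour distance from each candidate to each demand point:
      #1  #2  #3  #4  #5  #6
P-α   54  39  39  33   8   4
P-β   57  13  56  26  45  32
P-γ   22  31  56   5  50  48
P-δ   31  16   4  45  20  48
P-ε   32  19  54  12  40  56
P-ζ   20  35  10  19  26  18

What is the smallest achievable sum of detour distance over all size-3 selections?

59

Open {P-α, P-γ, P-δ}.
  #1→P-γ 22, #2→P-δ 16, #3→P-δ 4, #4→P-γ 5, #5→P-α 8, #6→P-α 4  ⇒ total 59.
Compare {P-α, P-δ, P-ζ}: total 71.
Compare {P-α, P-ε, P-ζ}: total 73.
No size-3 selection does better; minimum is 59.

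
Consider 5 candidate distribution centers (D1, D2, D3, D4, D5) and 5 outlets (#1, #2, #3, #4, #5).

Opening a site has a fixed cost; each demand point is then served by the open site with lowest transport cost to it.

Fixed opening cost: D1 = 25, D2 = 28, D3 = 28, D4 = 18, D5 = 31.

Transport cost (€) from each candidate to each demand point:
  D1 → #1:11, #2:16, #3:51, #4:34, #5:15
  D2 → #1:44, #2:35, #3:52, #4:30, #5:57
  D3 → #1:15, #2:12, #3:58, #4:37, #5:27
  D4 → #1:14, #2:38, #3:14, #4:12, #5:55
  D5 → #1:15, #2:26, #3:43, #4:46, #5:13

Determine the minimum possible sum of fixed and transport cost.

111

Open {D1, D4}: assign each demand point to its cheapest open site.
  #1→D1 11, #2→D1 16, #3→D4 14, #4→D4 12, #5→D1 15
  transport cost 68, fixed 43 → total 111.
Compare {D3, D4}: transport cost 79 + fixed 46 = 125.
Compare {D4, D5}: transport cost 79 + fixed 49 = 128.
Compare {D1, D3, D4}: transport cost 64 + fixed 71 = 135.
All other subsets cost ≥ 125. Minimum total cost: 111.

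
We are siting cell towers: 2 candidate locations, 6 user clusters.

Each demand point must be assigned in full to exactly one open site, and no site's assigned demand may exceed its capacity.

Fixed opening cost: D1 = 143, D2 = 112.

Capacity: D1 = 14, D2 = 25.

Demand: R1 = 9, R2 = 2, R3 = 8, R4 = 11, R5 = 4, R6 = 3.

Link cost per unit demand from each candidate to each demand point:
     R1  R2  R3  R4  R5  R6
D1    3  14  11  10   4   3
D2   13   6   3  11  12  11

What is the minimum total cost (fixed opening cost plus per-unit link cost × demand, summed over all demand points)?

Open {D1, D2}; cheapest assignment that respects the capacities:
  D1 (cap 14, load 13): R1, R5 — cost 9×3 + 4×4 = 43
  D2 (cap 25, load 24): R2, R3, R4, R6 — cost 2×6 + 8×3 + 11×11 + 3×11 = 190
  Shipping 233, fixed 255 → total 488.
  Any other capacity-feasible assignment to {D1, D2} ships for at least 233.
Total demand is 37 and no other set of sites has combined capacity ≥ 37, so {D1, D2} is the only feasible choice of open sites. Minimum: 488.

488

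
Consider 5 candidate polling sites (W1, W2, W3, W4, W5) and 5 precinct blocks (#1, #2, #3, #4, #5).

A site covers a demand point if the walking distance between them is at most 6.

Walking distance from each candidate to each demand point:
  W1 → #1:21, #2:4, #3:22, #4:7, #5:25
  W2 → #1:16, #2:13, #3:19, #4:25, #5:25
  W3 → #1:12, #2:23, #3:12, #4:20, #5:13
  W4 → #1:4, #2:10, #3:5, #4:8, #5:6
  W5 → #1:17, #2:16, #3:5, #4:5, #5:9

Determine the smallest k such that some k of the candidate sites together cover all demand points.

Coverage sets (demand points within 6 of each site):
  W1: {#2}
  W2: {}
  W3: {}
  W4: {#1, #3, #5}
  W5: {#3, #4}
No 2 sites suffice: every size-2 union leaves at least one demand point uncovered.
But {W1, W4, W5} covers everything, so the minimum is 3.

3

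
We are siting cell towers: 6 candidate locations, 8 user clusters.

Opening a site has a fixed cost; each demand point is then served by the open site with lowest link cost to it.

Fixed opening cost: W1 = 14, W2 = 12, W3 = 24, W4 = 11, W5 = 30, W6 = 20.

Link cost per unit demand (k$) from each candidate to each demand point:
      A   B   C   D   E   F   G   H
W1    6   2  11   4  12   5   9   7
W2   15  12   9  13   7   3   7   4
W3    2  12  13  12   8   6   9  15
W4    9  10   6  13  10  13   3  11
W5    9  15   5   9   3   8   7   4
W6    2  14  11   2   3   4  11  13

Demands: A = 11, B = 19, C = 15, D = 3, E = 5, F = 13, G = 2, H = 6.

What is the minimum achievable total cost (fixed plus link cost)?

Open {W1, W2, W4, W6}: assign each demand point to its cheapest open site.
  A→W6 11×2=22, B→W1 19×2=38, C→W4 15×6=90, D→W6 3×2=6, E→W6 5×3=15, F→W2 13×3=39, G→W4 2×3=6, H→W2 6×4=24
  link cost 240, fixed 57 → total 297.
Compare {W1, W2, W5, W6}: link cost 233 + fixed 76 = 309.
Compare {W1, W5, W6}: link cost 246 + fixed 64 = 310.
Compare {W1, W2, W4, W5, W6}: link cost 225 + fixed 87 = 312.
All other subsets cost ≥ 309. Minimum total cost: 297.

297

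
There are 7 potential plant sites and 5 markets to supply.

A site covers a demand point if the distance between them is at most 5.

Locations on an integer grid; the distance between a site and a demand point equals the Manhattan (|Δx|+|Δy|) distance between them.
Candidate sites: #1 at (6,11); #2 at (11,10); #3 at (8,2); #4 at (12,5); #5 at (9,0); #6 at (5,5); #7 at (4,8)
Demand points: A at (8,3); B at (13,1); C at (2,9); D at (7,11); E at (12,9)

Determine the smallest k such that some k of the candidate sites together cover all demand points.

Coverage sets (demand points within 5 of each site):
  #1: {D}
  #2: {D, E}
  #3: {A}
  #4: {B, E}
  #5: {A, B}
  #6: {A}
  #7: {C}
No 2 sites suffice: every size-2 union leaves at least one demand point uncovered.
But {#2, #5, #7} covers everything, so the minimum is 3.

3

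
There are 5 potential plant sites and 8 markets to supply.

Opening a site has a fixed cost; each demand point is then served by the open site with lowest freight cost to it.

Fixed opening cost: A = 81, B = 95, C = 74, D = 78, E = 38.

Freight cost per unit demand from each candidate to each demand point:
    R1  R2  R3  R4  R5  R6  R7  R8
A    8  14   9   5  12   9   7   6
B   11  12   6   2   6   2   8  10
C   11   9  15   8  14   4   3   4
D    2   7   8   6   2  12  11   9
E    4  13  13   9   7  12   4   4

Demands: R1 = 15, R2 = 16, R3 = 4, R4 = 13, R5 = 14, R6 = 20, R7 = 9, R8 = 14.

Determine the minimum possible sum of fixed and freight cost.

Open {B, D, E}: assign each demand point to its cheapest open site.
  R1→D 15×2=30, R2→D 16×7=112, R3→B 4×6=24, R4→B 13×2=26, R5→D 14×2=28, R6→B 20×2=40, R7→E 9×4=36, R8→E 14×4=56
  freight cost 352, fixed 211 → total 563.
Compare {B, C, D}: freight cost 343 + fixed 247 = 590.
Compare {C, D}: freight cost 443 + fixed 152 = 595.
Compare {B, C, D, E}: freight cost 343 + fixed 285 = 628.
All other subsets cost ≥ 590. Minimum total cost: 563.

563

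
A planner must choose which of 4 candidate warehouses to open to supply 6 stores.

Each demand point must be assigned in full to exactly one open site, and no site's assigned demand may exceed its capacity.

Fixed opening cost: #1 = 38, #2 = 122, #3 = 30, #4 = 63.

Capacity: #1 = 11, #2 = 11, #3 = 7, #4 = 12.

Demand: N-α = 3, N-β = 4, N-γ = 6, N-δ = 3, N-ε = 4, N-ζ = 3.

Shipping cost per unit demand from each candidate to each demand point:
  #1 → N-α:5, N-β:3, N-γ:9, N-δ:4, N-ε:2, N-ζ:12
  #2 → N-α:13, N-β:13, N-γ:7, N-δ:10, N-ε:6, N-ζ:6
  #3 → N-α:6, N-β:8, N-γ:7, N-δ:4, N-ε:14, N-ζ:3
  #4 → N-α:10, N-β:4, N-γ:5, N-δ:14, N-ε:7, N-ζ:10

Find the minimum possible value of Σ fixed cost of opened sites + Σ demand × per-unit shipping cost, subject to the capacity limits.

217

Open {#1, #3, #4}; cheapest assignment that respects the capacities:
  #1 (cap 11, load 11): N-α, N-β, N-ε — cost 3×5 + 4×3 + 4×2 = 35
  #3 (cap 7, load 6): N-δ, N-ζ — cost 3×4 + 3×3 = 21
  #4 (cap 12, load 6): N-γ — cost 6×5 = 30
  Shipping 86, fixed 131 → total 217.
  Any other capacity-feasible assignment to {#1, #3, #4} ships for at least 86.
Compare {#1, #4}: its best feasible assignment gives total 223.
Compare {#1, #2, #3}: its best feasible assignment gives total 288.
Every other set of open sites that can feasibly serve all demand totals ≥ 223 even under its best assignment. Minimum: 217.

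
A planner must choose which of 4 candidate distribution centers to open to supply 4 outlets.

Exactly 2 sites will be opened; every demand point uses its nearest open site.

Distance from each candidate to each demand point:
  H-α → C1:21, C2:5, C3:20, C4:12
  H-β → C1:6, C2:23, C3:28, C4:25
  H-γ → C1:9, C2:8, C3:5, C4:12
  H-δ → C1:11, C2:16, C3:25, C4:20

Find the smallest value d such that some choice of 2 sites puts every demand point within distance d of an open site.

Open {H-α, H-γ}.
  Farthest demand point is C4 at distance 12 (to H-α); all others are ≤ 12.
With {H-β, H-γ} the worst case is 12.
With {H-γ, H-δ} the worst case is 12.
No size-2 selection achieves below 12.

12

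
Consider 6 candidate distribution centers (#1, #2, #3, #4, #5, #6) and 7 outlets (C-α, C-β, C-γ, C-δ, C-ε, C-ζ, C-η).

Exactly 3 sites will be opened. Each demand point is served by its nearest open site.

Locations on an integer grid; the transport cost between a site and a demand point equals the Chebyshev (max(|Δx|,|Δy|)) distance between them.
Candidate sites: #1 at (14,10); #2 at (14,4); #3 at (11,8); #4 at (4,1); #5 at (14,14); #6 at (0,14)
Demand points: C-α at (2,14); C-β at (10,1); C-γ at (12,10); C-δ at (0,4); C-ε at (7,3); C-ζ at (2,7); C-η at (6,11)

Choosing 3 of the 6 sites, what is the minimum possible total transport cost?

28

Open {#3, #4, #6}.
  C-α→#6 2, C-β→#4 6, C-γ→#3 2, C-δ→#4 4, C-ε→#4 3, C-ζ→#4 6, C-η→#3 5  ⇒ total 28.
Compare {#1, #4, #6}: total 29.
Compare {#2, #4, #6}: total 31.
No size-3 selection does better; minimum is 28.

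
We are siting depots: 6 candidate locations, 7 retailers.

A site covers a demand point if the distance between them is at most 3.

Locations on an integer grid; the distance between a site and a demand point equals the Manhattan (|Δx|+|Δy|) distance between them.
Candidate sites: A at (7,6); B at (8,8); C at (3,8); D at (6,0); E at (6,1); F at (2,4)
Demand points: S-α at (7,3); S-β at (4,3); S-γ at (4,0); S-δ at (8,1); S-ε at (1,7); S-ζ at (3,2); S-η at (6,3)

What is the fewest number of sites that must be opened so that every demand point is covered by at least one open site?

3

Coverage sets (demand points within 3 of each site):
  A: {S-α}
  B: {}
  C: {S-ε}
  D: {S-γ, S-δ, S-η}
  E: {S-α, S-γ, S-δ, S-η}
  F: {S-β, S-ζ}
No 2 sites suffice: every size-2 union leaves at least one demand point uncovered.
But {C, E, F} covers everything, so the minimum is 3.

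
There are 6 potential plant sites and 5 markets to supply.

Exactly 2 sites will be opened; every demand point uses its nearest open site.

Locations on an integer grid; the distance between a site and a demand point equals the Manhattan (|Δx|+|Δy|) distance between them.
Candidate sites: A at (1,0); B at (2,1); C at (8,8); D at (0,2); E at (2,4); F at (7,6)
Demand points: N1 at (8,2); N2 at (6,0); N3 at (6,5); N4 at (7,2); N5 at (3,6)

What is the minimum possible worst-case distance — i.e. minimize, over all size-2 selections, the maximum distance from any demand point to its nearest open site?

5

Open {A, F}.
  Farthest demand point is N1 at distance 5 (to F); all others are ≤ 5.
With {B, F} the worst case is 5.
With {B, C} the worst case is 6.
No size-2 selection achieves below 5.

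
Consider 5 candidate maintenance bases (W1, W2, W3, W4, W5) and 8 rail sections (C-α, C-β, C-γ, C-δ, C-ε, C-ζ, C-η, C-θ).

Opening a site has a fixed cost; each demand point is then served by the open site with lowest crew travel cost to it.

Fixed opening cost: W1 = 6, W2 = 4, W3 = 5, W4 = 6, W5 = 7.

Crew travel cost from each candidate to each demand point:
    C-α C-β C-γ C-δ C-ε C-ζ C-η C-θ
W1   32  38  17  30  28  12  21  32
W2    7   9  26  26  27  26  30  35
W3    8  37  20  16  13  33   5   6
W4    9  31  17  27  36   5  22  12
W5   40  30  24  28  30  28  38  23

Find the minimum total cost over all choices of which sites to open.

Open {W2, W3, W4}: assign each demand point to its cheapest open site.
  C-α→W2 7, C-β→W2 9, C-γ→W4 17, C-δ→W3 16, C-ε→W3 13, C-ζ→W4 5, C-η→W3 5, C-θ→W3 6
  crew travel cost 78, fixed 15 → total 93.
Compare {W1, W2, W3, W4}: crew travel cost 78 + fixed 21 = 99.
Compare {W1, W2, W3}: crew travel cost 85 + fixed 15 = 100.
Compare {W2, W3, W4, W5}: crew travel cost 78 + fixed 22 = 100.
All other subsets cost ≥ 99. Minimum total cost: 93.

93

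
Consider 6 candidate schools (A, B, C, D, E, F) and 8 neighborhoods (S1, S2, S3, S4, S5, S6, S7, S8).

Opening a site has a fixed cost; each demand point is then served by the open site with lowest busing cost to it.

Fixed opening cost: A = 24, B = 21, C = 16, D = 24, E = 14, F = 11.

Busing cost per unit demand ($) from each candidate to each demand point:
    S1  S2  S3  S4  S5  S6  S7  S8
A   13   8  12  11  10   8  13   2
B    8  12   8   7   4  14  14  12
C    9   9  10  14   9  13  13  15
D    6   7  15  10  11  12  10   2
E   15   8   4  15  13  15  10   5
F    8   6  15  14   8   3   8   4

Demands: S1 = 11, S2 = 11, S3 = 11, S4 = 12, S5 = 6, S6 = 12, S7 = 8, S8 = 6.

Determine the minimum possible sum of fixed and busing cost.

466

Open {B, D, E, F}: assign each demand point to its cheapest open site.
  S1→D 11×6=66, S2→F 11×6=66, S3→E 11×4=44, S4→B 12×7=84, S5→B 6×4=24, S6→F 12×3=36, S7→F 8×8=64, S8→D 6×2=12
  busing cost 396, fixed 70 → total 466.
Compare {B, E, F}: busing cost 430 + fixed 46 = 476.
Compare {B, C, D, E, F}: busing cost 396 + fixed 86 = 482.
Compare {A, B, E, F}: busing cost 418 + fixed 70 = 488.
All other subsets cost ≥ 476. Minimum total cost: 466.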